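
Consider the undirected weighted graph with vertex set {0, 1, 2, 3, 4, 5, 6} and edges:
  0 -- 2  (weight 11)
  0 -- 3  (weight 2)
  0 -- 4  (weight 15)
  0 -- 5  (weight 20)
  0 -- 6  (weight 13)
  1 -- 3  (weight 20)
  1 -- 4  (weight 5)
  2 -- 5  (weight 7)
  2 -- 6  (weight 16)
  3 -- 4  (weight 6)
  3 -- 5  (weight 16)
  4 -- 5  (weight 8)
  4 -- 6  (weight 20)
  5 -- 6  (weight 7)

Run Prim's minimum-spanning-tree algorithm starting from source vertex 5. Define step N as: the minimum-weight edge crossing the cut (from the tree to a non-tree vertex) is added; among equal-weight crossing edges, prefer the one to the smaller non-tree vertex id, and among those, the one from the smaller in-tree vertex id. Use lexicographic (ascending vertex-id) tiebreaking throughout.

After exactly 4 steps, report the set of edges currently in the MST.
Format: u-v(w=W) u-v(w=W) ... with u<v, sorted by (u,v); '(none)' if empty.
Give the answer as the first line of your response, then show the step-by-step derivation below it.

1-4(w=5) 2-5(w=7) 4-5(w=8) 5-6(w=7)

step 1: add edge 2-5 (w=7); MST = {2-5(w=7)}
step 2: add edge 5-6 (w=7); MST = {2-5(w=7) 5-6(w=7)}
step 3: add edge 4-5 (w=8); MST = {2-5(w=7) 4-5(w=8) 5-6(w=7)}
step 4: add edge 1-4 (w=5); MST = {1-4(w=5) 2-5(w=7) 4-5(w=8) 5-6(w=7)}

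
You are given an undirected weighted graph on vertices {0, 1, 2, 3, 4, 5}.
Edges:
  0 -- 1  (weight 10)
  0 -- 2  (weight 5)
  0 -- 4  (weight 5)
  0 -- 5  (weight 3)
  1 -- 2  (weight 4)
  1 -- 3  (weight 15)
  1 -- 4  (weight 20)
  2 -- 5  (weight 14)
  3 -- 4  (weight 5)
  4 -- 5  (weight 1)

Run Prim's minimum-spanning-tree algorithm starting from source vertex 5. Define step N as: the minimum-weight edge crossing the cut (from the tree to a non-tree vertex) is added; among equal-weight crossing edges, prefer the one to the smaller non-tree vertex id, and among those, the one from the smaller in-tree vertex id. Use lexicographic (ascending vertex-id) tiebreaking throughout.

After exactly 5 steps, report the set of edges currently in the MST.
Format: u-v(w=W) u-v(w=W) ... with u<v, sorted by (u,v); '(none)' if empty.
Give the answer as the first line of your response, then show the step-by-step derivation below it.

0-2(w=5) 0-5(w=3) 1-2(w=4) 3-4(w=5) 4-5(w=1)

step 1: add edge 4-5 (w=1); MST = {4-5(w=1)}
step 2: add edge 0-5 (w=3); MST = {0-5(w=3) 4-5(w=1)}
step 3: add edge 0-2 (w=5); MST = {0-2(w=5) 0-5(w=3) 4-5(w=1)}
step 4: add edge 1-2 (w=4); MST = {0-2(w=5) 0-5(w=3) 1-2(w=4) 4-5(w=1)}
step 5: add edge 3-4 (w=5); MST = {0-2(w=5) 0-5(w=3) 1-2(w=4) 3-4(w=5) 4-5(w=1)}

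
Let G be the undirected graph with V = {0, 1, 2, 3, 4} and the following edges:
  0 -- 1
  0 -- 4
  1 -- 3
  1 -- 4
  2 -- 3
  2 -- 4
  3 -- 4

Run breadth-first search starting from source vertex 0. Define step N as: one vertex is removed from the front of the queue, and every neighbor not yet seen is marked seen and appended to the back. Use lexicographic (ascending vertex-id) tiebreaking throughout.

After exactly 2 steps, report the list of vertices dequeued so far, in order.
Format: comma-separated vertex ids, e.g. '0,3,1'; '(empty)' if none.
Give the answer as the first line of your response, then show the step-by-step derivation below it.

0,1

step 1: dequeue 0; queue=[1,4]; order=0
step 2: dequeue 1; queue=[4,3]; order=0,1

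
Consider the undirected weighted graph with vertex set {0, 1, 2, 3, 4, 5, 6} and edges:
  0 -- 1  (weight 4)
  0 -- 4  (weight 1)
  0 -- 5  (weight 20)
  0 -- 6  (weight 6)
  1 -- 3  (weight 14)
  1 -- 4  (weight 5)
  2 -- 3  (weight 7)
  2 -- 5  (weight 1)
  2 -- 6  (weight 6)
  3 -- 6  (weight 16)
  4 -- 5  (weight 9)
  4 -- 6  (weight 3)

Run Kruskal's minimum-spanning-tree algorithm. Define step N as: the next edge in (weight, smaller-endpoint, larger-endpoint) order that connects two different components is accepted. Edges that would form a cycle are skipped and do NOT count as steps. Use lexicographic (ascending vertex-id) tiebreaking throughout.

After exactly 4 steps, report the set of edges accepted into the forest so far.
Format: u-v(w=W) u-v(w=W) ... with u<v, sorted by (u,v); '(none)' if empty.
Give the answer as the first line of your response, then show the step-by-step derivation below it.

0-1(w=4) 0-4(w=1) 2-5(w=1) 4-6(w=3)

step 1: add edge 0-4 (w=1); MST = {0-4(w=1)}
step 2: add edge 2-5 (w=1); MST = {0-4(w=1) 2-5(w=1)}
step 3: add edge 4-6 (w=3); MST = {0-4(w=1) 2-5(w=1) 4-6(w=3)}
step 4: add edge 0-1 (w=4); MST = {0-1(w=4) 0-4(w=1) 2-5(w=1) 4-6(w=3)}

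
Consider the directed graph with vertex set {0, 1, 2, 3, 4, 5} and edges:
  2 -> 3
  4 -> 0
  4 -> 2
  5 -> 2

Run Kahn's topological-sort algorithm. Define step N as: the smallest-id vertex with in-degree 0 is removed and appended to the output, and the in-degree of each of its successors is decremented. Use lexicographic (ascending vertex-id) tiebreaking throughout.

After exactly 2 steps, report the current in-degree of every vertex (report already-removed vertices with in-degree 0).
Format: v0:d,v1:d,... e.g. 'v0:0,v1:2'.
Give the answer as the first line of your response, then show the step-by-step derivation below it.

v0:0,v1:0,v2:1,v3:1,v4:0,v5:0

step 1: output 1; order=[1]; indeg=(1,0,2,1,0,0)
step 2: output 4; order=[1,4]; indeg=(0,0,1,1,0,0)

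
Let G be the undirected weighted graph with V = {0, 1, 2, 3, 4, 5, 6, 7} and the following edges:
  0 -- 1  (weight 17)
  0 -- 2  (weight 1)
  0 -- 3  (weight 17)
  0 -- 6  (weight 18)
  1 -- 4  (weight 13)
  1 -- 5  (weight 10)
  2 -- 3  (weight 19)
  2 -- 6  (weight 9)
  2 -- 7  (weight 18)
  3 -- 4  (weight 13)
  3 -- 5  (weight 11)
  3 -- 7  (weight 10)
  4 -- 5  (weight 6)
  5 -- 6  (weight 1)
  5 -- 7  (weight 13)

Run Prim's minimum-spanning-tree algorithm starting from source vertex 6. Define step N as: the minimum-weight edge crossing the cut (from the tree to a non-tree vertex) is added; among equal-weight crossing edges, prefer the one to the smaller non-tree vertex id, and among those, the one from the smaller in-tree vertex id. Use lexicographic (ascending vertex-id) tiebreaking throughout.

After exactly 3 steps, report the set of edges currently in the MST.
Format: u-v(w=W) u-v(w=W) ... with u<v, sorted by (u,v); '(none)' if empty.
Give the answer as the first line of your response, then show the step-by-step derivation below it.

2-6(w=9) 4-5(w=6) 5-6(w=1)

step 1: add edge 5-6 (w=1); MST = {5-6(w=1)}
step 2: add edge 4-5 (w=6); MST = {4-5(w=6) 5-6(w=1)}
step 3: add edge 2-6 (w=9); MST = {2-6(w=9) 4-5(w=6) 5-6(w=1)}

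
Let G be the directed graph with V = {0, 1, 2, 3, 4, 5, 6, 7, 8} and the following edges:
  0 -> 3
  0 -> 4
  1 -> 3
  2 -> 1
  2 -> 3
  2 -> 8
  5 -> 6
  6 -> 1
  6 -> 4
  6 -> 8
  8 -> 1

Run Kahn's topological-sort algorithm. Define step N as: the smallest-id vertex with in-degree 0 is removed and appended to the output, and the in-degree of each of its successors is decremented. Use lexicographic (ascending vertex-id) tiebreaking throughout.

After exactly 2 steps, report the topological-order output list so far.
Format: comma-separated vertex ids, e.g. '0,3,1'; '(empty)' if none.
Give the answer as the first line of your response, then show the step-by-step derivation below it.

0,2

step 1: output 0; order=[0]; indeg=(0,3,0,2,1,0,1,0,2)
step 2: output 2; order=[0,2]; indeg=(0,2,0,1,1,0,1,0,1)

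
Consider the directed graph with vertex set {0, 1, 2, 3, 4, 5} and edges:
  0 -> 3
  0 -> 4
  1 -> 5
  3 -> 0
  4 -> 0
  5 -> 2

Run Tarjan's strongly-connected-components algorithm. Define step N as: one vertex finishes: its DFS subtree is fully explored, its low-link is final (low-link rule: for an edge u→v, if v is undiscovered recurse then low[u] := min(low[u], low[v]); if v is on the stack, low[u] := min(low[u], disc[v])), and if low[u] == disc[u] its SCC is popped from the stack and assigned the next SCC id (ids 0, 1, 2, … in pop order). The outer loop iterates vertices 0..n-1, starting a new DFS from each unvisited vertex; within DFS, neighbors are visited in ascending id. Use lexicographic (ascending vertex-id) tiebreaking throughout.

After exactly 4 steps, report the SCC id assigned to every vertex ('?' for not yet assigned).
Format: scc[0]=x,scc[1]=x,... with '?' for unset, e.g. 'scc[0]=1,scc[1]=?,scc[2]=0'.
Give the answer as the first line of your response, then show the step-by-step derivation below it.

scc[0]=0,scc[1]=?,scc[2]=1,scc[3]=0,scc[4]=0,scc[5]=?

step 1: low=(low[0]=0,low[1]=?,low[2]=?,low[3]=0,low[4]=?,low[5]=?); scc=(scc[0]=?,scc[1]=?,scc[2]=?,scc[3]=?,scc[4]=?,scc[5]=?)
step 2: low=(low[0]=0,low[1]=?,low[2]=?,low[3]=0,low[4]=0,low[5]=?); scc=(scc[0]=?,scc[1]=?,scc[2]=?,scc[3]=?,scc[4]=?,scc[5]=?)
step 3: low=(low[0]=0,low[1]=?,low[2]=?,low[3]=0,low[4]=0,low[5]=?); scc=(scc[0]=0,scc[1]=?,scc[2]=?,scc[3]=0,scc[4]=0,scc[5]=?)
step 4: low=(low[0]=0,low[1]=3,low[2]=5,low[3]=0,low[4]=0,low[5]=4); scc=(scc[0]=0,scc[1]=?,scc[2]=1,scc[3]=0,scc[4]=0,scc[5]=?)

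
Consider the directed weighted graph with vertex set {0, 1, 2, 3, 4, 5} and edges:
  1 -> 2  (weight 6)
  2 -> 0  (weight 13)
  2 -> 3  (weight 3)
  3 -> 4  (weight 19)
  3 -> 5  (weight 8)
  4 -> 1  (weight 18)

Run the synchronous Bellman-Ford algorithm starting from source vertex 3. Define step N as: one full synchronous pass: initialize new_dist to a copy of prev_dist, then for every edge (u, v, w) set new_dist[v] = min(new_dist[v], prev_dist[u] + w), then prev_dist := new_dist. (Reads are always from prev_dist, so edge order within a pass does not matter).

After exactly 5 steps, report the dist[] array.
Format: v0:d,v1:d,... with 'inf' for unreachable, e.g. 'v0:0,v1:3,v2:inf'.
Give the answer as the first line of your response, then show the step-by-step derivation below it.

v0:56,v1:37,v2:43,v3:0,v4:19,v5:8

step 1: dist = v0:inf,v1:inf,v2:inf,v3:0,v4:19,v5:8
step 2: dist = v0:inf,v1:37,v2:inf,v3:0,v4:19,v5:8
step 3: dist = v0:inf,v1:37,v2:43,v3:0,v4:19,v5:8
step 4: dist = v0:56,v1:37,v2:43,v3:0,v4:19,v5:8
step 5: dist = v0:56,v1:37,v2:43,v3:0,v4:19,v5:8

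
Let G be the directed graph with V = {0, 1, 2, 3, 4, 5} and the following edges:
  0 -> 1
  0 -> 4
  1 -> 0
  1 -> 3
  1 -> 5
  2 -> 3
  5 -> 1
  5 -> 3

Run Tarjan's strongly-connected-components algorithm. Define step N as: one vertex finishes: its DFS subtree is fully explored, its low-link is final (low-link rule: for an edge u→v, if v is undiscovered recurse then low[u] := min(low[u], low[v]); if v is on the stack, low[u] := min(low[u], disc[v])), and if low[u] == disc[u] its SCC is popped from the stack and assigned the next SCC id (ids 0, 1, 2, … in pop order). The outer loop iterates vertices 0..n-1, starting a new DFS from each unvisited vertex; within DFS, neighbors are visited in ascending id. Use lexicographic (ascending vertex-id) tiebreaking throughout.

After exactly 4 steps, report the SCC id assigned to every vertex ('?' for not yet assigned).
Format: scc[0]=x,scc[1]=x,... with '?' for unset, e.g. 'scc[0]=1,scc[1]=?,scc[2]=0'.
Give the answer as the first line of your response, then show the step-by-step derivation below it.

scc[0]=?,scc[1]=?,scc[2]=?,scc[3]=0,scc[4]=1,scc[5]=?

step 1: low=(low[0]=0,low[1]=0,low[2]=?,low[3]=2,low[4]=?,low[5]=?); scc=(scc[0]=?,scc[1]=?,scc[2]=?,scc[3]=0,scc[4]=?,scc[5]=?)
step 2: low=(low[0]=0,low[1]=0,low[2]=?,low[3]=2,low[4]=?,low[5]=1); scc=(scc[0]=?,scc[1]=?,scc[2]=?,scc[3]=0,scc[4]=?,scc[5]=?)
step 3: low=(low[0]=0,low[1]=0,low[2]=?,low[3]=2,low[4]=?,low[5]=1); scc=(scc[0]=?,scc[1]=?,scc[2]=?,scc[3]=0,scc[4]=?,scc[5]=?)
step 4: low=(low[0]=0,low[1]=0,low[2]=?,low[3]=2,low[4]=4,low[5]=1); scc=(scc[0]=?,scc[1]=?,scc[2]=?,scc[3]=0,scc[4]=1,scc[5]=?)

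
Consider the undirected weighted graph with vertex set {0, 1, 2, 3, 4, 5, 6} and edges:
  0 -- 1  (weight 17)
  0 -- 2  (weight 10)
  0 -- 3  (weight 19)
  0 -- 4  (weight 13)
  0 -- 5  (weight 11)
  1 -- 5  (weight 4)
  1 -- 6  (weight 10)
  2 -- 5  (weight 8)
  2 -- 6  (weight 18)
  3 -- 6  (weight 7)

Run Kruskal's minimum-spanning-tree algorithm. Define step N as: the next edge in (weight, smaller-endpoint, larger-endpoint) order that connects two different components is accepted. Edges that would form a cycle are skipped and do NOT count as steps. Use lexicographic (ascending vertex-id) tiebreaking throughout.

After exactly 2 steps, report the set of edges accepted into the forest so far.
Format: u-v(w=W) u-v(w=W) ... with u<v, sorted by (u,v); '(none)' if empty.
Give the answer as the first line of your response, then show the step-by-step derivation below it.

1-5(w=4) 3-6(w=7)

step 1: add edge 1-5 (w=4); MST = {1-5(w=4)}
step 2: add edge 3-6 (w=7); MST = {1-5(w=4) 3-6(w=7)}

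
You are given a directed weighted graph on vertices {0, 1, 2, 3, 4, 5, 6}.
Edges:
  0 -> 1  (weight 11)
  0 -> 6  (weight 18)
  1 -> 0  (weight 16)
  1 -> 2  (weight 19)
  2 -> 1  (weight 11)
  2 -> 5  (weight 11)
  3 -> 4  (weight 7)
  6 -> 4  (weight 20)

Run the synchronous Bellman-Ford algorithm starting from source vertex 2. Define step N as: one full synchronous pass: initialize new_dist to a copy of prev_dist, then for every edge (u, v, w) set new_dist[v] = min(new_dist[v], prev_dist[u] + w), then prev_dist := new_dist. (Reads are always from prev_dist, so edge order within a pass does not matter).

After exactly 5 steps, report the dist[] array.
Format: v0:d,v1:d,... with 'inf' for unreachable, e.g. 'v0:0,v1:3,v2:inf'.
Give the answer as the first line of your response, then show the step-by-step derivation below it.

v0:27,v1:11,v2:0,v3:inf,v4:65,v5:11,v6:45

step 1: dist = v0:inf,v1:11,v2:0,v3:inf,v4:inf,v5:11,v6:inf
step 2: dist = v0:27,v1:11,v2:0,v3:inf,v4:inf,v5:11,v6:inf
step 3: dist = v0:27,v1:11,v2:0,v3:inf,v4:inf,v5:11,v6:45
step 4: dist = v0:27,v1:11,v2:0,v3:inf,v4:65,v5:11,v6:45
step 5: dist = v0:27,v1:11,v2:0,v3:inf,v4:65,v5:11,v6:45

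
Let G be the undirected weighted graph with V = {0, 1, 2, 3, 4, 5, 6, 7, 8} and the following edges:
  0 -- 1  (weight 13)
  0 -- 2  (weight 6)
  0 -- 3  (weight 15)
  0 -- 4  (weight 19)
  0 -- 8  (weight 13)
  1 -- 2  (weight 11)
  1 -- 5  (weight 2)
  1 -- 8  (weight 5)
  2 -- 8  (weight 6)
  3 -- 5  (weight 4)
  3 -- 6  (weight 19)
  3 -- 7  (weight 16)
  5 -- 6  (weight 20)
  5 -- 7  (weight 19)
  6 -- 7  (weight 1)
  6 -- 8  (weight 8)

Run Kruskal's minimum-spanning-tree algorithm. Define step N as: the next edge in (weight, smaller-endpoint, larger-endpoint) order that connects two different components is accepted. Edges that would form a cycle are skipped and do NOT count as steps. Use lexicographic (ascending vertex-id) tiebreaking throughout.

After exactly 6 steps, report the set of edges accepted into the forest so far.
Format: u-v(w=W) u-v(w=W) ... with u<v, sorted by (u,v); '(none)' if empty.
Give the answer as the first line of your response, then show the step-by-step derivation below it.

0-2(w=6) 1-5(w=2) 1-8(w=5) 2-8(w=6) 3-5(w=4) 6-7(w=1)

step 1: add edge 6-7 (w=1); MST = {6-7(w=1)}
step 2: add edge 1-5 (w=2); MST = {1-5(w=2) 6-7(w=1)}
step 3: add edge 3-5 (w=4); MST = {1-5(w=2) 3-5(w=4) 6-7(w=1)}
step 4: add edge 1-8 (w=5); MST = {1-5(w=2) 1-8(w=5) 3-5(w=4) 6-7(w=1)}
step 5: add edge 0-2 (w=6); MST = {0-2(w=6) 1-5(w=2) 1-8(w=5) 3-5(w=4) 6-7(w=1)}
step 6: add edge 2-8 (w=6); MST = {0-2(w=6) 1-5(w=2) 1-8(w=5) 2-8(w=6) 3-5(w=4) 6-7(w=1)}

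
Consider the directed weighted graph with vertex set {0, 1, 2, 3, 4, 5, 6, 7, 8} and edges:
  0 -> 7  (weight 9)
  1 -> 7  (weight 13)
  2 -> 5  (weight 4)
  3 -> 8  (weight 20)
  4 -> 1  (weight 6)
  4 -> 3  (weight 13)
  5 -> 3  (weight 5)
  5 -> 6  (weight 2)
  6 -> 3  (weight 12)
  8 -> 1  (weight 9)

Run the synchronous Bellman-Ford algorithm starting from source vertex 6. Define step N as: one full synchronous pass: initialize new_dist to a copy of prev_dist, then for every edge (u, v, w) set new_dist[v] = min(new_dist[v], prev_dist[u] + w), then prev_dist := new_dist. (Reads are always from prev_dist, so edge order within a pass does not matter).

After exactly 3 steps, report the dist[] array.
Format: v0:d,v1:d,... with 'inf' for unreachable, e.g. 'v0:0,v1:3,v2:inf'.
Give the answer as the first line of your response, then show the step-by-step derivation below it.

v0:inf,v1:41,v2:inf,v3:12,v4:inf,v5:inf,v6:0,v7:inf,v8:32

step 1: dist = v0:inf,v1:inf,v2:inf,v3:12,v4:inf,v5:inf,v6:0,v7:inf,v8:inf
step 2: dist = v0:inf,v1:inf,v2:inf,v3:12,v4:inf,v5:inf,v6:0,v7:inf,v8:32
step 3: dist = v0:inf,v1:41,v2:inf,v3:12,v4:inf,v5:inf,v6:0,v7:inf,v8:32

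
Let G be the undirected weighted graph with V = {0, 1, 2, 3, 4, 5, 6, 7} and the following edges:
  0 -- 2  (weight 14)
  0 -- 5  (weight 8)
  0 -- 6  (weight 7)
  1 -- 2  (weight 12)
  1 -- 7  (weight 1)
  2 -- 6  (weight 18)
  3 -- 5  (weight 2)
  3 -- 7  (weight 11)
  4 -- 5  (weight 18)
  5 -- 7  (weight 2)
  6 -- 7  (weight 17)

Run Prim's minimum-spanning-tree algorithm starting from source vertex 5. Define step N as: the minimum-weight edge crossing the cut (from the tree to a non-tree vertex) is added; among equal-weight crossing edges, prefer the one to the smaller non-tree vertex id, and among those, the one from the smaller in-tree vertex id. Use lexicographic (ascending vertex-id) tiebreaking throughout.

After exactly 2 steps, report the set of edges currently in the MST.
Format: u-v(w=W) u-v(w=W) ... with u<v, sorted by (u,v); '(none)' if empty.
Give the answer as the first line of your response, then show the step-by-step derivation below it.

3-5(w=2) 5-7(w=2)

step 1: add edge 3-5 (w=2); MST = {3-5(w=2)}
step 2: add edge 5-7 (w=2); MST = {3-5(w=2) 5-7(w=2)}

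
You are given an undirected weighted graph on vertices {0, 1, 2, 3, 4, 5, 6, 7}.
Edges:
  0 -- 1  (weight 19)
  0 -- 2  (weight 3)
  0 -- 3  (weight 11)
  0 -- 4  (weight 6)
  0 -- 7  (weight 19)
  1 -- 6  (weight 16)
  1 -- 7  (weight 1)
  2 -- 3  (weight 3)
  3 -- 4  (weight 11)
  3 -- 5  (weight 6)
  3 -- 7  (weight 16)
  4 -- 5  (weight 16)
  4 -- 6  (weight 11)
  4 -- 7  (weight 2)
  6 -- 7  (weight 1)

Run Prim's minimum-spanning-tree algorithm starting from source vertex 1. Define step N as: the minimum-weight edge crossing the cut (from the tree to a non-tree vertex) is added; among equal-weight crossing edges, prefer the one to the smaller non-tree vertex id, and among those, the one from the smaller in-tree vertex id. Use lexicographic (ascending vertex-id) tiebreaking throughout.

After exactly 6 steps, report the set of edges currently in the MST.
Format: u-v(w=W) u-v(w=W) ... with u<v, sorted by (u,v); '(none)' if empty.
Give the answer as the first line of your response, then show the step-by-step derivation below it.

0-2(w=3) 0-4(w=6) 1-7(w=1) 2-3(w=3) 4-7(w=2) 6-7(w=1)

step 1: add edge 1-7 (w=1); MST = {1-7(w=1)}
step 2: add edge 6-7 (w=1); MST = {1-7(w=1) 6-7(w=1)}
step 3: add edge 4-7 (w=2); MST = {1-7(w=1) 4-7(w=2) 6-7(w=1)}
step 4: add edge 0-4 (w=6); MST = {0-4(w=6) 1-7(w=1) 4-7(w=2) 6-7(w=1)}
step 5: add edge 0-2 (w=3); MST = {0-2(w=3) 0-4(w=6) 1-7(w=1) 4-7(w=2) 6-7(w=1)}
step 6: add edge 2-3 (w=3); MST = {0-2(w=3) 0-4(w=6) 1-7(w=1) 2-3(w=3) 4-7(w=2) 6-7(w=1)}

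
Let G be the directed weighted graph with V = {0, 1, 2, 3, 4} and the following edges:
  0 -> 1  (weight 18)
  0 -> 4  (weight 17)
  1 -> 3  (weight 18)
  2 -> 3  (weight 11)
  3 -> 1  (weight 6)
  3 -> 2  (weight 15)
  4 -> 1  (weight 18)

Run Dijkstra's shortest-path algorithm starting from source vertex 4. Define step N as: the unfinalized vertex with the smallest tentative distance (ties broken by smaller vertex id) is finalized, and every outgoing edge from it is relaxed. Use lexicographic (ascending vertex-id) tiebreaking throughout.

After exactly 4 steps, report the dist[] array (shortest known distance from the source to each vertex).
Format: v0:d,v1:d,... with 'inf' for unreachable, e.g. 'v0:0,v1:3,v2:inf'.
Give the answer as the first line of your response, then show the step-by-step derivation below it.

v0:inf,v1:18,v2:51,v3:36,v4:0

step 1: dist = v0:inf,v1:18,v2:inf,v3:inf,v4:0
step 2: dist = v0:inf,v1:18,v2:inf,v3:36,v4:0
step 3: dist = v0:inf,v1:18,v2:51,v3:36,v4:0
step 4: dist = v0:inf,v1:18,v2:51,v3:36,v4:0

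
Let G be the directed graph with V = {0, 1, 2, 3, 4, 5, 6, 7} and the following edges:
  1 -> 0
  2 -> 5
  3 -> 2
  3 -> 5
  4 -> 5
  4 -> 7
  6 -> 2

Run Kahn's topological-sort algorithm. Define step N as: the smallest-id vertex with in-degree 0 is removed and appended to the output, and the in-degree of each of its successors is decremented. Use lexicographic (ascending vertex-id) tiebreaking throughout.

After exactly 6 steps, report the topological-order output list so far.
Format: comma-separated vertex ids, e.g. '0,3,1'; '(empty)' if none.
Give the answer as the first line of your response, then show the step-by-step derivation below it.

1,0,3,4,6,2

step 1: output 1; order=[1]; indeg=(0,0,2,0,0,3,0,1)
step 2: output 0; order=[1,0]; indeg=(0,0,2,0,0,3,0,1)
step 3: output 3; order=[1,0,3]; indeg=(0,0,1,0,0,2,0,1)
step 4: output 4; order=[1,0,3,4]; indeg=(0,0,1,0,0,1,0,0)
step 5: output 6; order=[1,0,3,4,6]; indeg=(0,0,0,0,0,1,0,0)
step 6: output 2; order=[1,0,3,4,6,2]; indeg=(0,0,0,0,0,0,0,0)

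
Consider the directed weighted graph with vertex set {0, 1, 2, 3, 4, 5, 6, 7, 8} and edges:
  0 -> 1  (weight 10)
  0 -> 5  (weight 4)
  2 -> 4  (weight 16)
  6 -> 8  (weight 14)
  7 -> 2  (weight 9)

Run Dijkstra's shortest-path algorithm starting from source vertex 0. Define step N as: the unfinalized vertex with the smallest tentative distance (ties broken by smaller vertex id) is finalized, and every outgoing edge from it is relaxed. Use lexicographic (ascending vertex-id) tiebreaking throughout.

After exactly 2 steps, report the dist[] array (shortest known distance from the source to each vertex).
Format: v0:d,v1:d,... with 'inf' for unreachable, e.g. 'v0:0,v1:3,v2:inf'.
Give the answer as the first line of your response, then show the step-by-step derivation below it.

v0:0,v1:10,v2:inf,v3:inf,v4:inf,v5:4,v6:inf,v7:inf,v8:inf

step 1: dist = v0:0,v1:10,v2:inf,v3:inf,v4:inf,v5:4,v6:inf,v7:inf,v8:inf
step 2: dist = v0:0,v1:10,v2:inf,v3:inf,v4:inf,v5:4,v6:inf,v7:inf,v8:inf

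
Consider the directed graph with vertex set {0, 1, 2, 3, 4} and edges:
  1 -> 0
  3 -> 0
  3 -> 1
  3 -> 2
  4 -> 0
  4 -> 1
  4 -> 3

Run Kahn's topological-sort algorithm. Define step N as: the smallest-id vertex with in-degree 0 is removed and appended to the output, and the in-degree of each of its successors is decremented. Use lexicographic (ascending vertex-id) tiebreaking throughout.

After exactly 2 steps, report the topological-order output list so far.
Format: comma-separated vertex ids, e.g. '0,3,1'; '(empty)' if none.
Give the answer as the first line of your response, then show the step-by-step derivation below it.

4,3

step 1: output 4; order=[4]; indeg=(2,1,1,0,0)
step 2: output 3; order=[4,3]; indeg=(1,0,0,0,0)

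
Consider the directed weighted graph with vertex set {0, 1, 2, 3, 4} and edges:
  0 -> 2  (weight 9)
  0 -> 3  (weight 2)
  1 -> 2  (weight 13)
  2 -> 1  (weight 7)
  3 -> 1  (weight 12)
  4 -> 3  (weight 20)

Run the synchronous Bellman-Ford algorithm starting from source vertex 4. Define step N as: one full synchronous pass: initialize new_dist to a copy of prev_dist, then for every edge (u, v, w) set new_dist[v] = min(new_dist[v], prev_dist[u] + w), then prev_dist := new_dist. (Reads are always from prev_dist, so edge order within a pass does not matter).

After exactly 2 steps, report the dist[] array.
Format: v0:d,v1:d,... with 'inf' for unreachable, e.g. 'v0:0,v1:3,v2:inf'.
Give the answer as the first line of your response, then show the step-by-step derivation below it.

v0:inf,v1:32,v2:inf,v3:20,v4:0

step 1: dist = v0:inf,v1:inf,v2:inf,v3:20,v4:0
step 2: dist = v0:inf,v1:32,v2:inf,v3:20,v4:0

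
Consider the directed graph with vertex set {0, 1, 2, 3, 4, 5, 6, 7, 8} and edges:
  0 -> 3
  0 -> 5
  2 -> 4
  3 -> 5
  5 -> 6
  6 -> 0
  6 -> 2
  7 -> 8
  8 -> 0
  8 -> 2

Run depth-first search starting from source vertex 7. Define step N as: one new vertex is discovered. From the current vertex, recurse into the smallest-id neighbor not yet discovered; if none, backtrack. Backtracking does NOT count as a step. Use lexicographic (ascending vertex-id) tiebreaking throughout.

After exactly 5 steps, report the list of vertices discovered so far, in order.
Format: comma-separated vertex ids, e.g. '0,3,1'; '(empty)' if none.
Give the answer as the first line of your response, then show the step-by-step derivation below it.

7,8,0,3,5

step 1: discover 7; path=7; order=7
step 2: discover 8; path=7>8; order=7,8
step 3: discover 0; path=7>8>0; order=7,8,0
step 4: discover 3; path=7>8>0>3; order=7,8,0,3
step 5: discover 5; path=7>8>0>3>5; order=7,8,0,3,5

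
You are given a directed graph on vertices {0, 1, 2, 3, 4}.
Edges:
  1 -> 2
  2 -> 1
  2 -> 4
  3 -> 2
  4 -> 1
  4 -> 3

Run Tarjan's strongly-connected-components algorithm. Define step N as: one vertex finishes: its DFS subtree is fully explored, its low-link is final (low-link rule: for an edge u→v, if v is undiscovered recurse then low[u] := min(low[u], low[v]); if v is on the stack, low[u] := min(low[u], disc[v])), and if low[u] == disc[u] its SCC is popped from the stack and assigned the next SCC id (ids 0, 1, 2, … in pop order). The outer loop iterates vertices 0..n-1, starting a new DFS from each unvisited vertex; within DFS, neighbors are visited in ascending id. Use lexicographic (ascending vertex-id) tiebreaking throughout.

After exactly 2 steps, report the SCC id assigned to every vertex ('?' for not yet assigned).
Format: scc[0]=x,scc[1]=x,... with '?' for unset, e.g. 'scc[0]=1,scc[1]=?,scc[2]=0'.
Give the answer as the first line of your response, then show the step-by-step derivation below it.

scc[0]=0,scc[1]=?,scc[2]=?,scc[3]=?,scc[4]=?

step 1: low=(low[0]=0,low[1]=?,low[2]=?,low[3]=?,low[4]=?); scc=(scc[0]=0,scc[1]=?,scc[2]=?,scc[3]=?,scc[4]=?)
step 2: low=(low[0]=0,low[1]=1,low[2]=1,low[3]=2,low[4]=1); scc=(scc[0]=0,scc[1]=?,scc[2]=?,scc[3]=?,scc[4]=?)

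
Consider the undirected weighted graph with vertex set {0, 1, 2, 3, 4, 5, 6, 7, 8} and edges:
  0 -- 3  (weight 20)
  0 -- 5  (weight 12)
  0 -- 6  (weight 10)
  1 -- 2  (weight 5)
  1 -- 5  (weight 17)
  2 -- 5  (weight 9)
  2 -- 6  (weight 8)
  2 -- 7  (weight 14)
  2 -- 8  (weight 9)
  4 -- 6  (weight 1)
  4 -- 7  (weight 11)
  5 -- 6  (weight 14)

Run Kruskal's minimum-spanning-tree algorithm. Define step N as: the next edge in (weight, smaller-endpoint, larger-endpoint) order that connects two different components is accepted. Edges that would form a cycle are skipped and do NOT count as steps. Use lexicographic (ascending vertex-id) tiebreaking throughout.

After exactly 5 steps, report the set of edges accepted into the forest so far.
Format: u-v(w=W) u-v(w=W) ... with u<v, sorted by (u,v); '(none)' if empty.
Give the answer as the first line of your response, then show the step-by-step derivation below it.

1-2(w=5) 2-5(w=9) 2-6(w=8) 2-8(w=9) 4-6(w=1)

step 1: add edge 4-6 (w=1); MST = {4-6(w=1)}
step 2: add edge 1-2 (w=5); MST = {1-2(w=5) 4-6(w=1)}
step 3: add edge 2-6 (w=8); MST = {1-2(w=5) 2-6(w=8) 4-6(w=1)}
step 4: add edge 2-5 (w=9); MST = {1-2(w=5) 2-5(w=9) 2-6(w=8) 4-6(w=1)}
step 5: add edge 2-8 (w=9); MST = {1-2(w=5) 2-5(w=9) 2-6(w=8) 2-8(w=9) 4-6(w=1)}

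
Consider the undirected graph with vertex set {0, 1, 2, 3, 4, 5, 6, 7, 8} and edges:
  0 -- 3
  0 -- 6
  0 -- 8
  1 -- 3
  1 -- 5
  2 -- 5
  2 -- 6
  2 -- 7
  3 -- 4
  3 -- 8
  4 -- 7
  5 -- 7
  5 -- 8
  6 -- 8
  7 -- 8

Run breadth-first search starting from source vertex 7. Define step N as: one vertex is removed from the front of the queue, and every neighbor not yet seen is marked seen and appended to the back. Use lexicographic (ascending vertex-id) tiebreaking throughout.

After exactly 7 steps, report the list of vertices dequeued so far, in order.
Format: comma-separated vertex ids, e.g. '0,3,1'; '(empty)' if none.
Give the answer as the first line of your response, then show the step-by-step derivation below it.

7,2,4,5,8,6,3

step 1: dequeue 7; queue=[2,4,5,8]; order=7
step 2: dequeue 2; queue=[4,5,8,6]; order=7,2
step 3: dequeue 4; queue=[5,8,6,3]; order=7,2,4
step 4: dequeue 5; queue=[8,6,3,1]; order=7,2,4,5
step 5: dequeue 8; queue=[6,3,1,0]; order=7,2,4,5,8
step 6: dequeue 6; queue=[3,1,0]; order=7,2,4,5,8,6
step 7: dequeue 3; queue=[1,0]; order=7,2,4,5,8,6,3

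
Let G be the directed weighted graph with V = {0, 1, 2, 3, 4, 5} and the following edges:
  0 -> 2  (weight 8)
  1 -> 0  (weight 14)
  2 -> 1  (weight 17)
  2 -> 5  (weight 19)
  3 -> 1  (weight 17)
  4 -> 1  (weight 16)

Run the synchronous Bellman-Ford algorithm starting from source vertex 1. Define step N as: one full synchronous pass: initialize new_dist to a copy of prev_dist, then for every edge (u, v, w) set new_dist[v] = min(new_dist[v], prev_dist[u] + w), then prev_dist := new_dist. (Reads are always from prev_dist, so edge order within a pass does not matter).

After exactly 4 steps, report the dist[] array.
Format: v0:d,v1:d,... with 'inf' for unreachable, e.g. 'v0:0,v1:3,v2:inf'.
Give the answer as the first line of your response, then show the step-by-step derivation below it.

v0:14,v1:0,v2:22,v3:inf,v4:inf,v5:41

step 1: dist = v0:14,v1:0,v2:inf,v3:inf,v4:inf,v5:inf
step 2: dist = v0:14,v1:0,v2:22,v3:inf,v4:inf,v5:inf
step 3: dist = v0:14,v1:0,v2:22,v3:inf,v4:inf,v5:41
step 4: dist = v0:14,v1:0,v2:22,v3:inf,v4:inf,v5:41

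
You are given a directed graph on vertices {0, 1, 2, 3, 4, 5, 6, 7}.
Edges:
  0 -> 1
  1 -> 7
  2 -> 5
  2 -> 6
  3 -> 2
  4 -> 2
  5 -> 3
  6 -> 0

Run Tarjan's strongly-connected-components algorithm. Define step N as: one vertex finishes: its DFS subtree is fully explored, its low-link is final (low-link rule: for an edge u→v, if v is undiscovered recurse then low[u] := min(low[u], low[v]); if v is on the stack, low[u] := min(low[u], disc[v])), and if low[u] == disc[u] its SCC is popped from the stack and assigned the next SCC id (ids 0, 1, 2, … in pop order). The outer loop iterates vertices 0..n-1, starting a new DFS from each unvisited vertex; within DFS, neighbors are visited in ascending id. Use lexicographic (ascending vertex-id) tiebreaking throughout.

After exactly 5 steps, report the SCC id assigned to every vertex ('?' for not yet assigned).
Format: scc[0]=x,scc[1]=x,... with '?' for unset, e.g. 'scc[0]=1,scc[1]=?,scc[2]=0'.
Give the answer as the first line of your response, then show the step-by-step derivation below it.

scc[0]=2,scc[1]=1,scc[2]=?,scc[3]=?,scc[4]=?,scc[5]=?,scc[6]=?,scc[7]=0

step 1: low=(low[0]=0,low[1]=1,low[2]=?,low[3]=?,low[4]=?,low[5]=?,low[6]=?,low[7]=2); scc=(scc[0]=?,scc[1]=?,scc[2]=?,scc[3]=?,scc[4]=?,scc[5]=?,scc[6]=?,scc[7]=0)
step 2: low=(low[0]=0,low[1]=1,low[2]=?,low[3]=?,low[4]=?,low[5]=?,low[6]=?,low[7]=2); scc=(scc[0]=?,scc[1]=1,scc[2]=?,scc[3]=?,scc[4]=?,scc[5]=?,scc[6]=?,scc[7]=0)
step 3: low=(low[0]=0,low[1]=1,low[2]=?,low[3]=?,low[4]=?,low[5]=?,low[6]=?,low[7]=2); scc=(scc[0]=2,scc[1]=1,scc[2]=?,scc[3]=?,scc[4]=?,scc[5]=?,scc[6]=?,scc[7]=0)
step 4: low=(low[0]=0,low[1]=1,low[2]=3,low[3]=3,low[4]=?,low[5]=4,low[6]=?,low[7]=2); scc=(scc[0]=2,scc[1]=1,scc[2]=?,scc[3]=?,scc[4]=?,scc[5]=?,scc[6]=?,scc[7]=0)
step 5: low=(low[0]=0,low[1]=1,low[2]=3,low[3]=3,low[4]=?,low[5]=3,low[6]=?,low[7]=2); scc=(scc[0]=2,scc[1]=1,scc[2]=?,scc[3]=?,scc[4]=?,scc[5]=?,scc[6]=?,scc[7]=0)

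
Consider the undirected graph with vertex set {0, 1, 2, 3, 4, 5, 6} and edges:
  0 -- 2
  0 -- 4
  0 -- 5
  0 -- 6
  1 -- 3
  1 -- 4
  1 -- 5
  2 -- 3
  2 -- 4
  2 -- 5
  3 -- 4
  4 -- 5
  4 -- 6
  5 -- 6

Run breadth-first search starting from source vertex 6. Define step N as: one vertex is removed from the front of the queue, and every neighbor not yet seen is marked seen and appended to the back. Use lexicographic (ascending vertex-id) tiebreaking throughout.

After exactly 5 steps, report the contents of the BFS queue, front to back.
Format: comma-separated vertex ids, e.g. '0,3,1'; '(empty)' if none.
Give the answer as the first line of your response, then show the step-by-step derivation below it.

1,3

step 1: dequeue 6; queue=[0,4,5]; order=6
step 2: dequeue 0; queue=[4,5,2]; order=6,0
step 3: dequeue 4; queue=[5,2,1,3]; order=6,0,4
step 4: dequeue 5; queue=[2,1,3]; order=6,0,4,5
step 5: dequeue 2; queue=[1,3]; order=6,0,4,5,2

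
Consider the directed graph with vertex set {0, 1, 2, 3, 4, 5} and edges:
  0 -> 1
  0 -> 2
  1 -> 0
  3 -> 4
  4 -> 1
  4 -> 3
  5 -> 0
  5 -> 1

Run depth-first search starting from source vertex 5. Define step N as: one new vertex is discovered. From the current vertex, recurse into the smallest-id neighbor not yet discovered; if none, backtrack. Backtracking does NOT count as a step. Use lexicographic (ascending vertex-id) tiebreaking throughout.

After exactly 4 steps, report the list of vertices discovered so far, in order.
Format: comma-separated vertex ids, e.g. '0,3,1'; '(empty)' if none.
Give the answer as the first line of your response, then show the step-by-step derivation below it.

5,0,1,2

step 1: discover 5; path=5; order=5
step 2: discover 0; path=5>0; order=5,0
step 3: discover 1; path=5>0>1; order=5,0,1
step 4: discover 2; path=5>0>2; order=5,0,1,2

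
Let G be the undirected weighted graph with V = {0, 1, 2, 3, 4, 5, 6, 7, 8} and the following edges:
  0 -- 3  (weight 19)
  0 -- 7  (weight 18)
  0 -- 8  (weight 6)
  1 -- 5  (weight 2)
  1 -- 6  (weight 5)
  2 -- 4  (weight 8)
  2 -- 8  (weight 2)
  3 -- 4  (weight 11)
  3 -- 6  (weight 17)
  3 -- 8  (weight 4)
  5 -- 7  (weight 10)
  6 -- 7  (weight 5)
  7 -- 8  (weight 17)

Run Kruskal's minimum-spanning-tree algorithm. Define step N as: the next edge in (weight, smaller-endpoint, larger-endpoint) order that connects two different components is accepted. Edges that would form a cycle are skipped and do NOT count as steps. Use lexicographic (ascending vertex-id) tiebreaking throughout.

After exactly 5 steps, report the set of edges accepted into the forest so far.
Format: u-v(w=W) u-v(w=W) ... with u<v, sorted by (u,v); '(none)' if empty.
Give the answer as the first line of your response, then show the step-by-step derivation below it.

1-5(w=2) 1-6(w=5) 2-8(w=2) 3-8(w=4) 6-7(w=5)

step 1: add edge 1-5 (w=2); MST = {1-5(w=2)}
step 2: add edge 2-8 (w=2); MST = {1-5(w=2) 2-8(w=2)}
step 3: add edge 3-8 (w=4); MST = {1-5(w=2) 2-8(w=2) 3-8(w=4)}
step 4: add edge 1-6 (w=5); MST = {1-5(w=2) 1-6(w=5) 2-8(w=2) 3-8(w=4)}
step 5: add edge 6-7 (w=5); MST = {1-5(w=2) 1-6(w=5) 2-8(w=2) 3-8(w=4) 6-7(w=5)}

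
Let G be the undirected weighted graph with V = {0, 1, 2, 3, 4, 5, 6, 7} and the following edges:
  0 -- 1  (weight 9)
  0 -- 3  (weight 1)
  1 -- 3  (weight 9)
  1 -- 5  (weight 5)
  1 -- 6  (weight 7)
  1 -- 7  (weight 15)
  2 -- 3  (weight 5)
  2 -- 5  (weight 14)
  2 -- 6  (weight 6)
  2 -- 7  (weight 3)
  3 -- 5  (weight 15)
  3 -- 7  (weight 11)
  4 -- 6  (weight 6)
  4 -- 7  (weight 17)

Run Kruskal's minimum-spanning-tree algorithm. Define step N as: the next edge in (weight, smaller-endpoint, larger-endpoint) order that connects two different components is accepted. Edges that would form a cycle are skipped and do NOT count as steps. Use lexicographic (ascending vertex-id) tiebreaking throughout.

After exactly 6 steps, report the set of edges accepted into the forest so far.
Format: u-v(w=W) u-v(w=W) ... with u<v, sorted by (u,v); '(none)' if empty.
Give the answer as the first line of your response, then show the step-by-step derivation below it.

0-3(w=1) 1-5(w=5) 2-3(w=5) 2-6(w=6) 2-7(w=3) 4-6(w=6)

step 1: add edge 0-3 (w=1); MST = {0-3(w=1)}
step 2: add edge 2-7 (w=3); MST = {0-3(w=1) 2-7(w=3)}
step 3: add edge 1-5 (w=5); MST = {0-3(w=1) 1-5(w=5) 2-7(w=3)}
step 4: add edge 2-3 (w=5); MST = {0-3(w=1) 1-5(w=5) 2-3(w=5) 2-7(w=3)}
step 5: add edge 2-6 (w=6); MST = {0-3(w=1) 1-5(w=5) 2-3(w=5) 2-6(w=6) 2-7(w=3)}
step 6: add edge 4-6 (w=6); MST = {0-3(w=1) 1-5(w=5) 2-3(w=5) 2-6(w=6) 2-7(w=3) 4-6(w=6)}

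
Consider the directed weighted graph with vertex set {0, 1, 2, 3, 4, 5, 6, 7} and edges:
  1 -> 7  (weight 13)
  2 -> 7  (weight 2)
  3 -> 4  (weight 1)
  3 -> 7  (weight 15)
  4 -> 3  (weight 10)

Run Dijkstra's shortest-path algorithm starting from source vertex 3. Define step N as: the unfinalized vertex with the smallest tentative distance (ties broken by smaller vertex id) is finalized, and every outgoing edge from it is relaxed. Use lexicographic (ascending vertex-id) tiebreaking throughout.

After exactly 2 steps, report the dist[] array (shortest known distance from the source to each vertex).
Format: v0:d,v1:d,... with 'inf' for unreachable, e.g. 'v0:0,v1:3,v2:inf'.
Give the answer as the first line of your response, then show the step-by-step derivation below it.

v0:inf,v1:inf,v2:inf,v3:0,v4:1,v5:inf,v6:inf,v7:15

step 1: dist = v0:inf,v1:inf,v2:inf,v3:0,v4:1,v5:inf,v6:inf,v7:15
step 2: dist = v0:inf,v1:inf,v2:inf,v3:0,v4:1,v5:inf,v6:inf,v7:15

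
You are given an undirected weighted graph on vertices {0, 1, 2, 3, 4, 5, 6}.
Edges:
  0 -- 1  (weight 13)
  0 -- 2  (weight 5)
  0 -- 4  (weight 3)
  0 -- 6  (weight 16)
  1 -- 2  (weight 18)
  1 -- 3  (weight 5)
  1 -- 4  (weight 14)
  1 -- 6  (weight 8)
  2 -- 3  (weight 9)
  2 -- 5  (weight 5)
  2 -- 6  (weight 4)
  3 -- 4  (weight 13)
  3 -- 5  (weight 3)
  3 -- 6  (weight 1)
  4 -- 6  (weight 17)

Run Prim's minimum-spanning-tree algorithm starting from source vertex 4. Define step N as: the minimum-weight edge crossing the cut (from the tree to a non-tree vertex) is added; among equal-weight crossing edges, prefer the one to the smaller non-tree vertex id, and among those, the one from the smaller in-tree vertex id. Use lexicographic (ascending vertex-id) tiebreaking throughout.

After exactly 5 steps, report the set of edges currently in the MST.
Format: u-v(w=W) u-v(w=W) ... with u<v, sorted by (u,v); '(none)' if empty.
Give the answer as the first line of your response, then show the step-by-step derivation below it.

0-2(w=5) 0-4(w=3) 2-6(w=4) 3-5(w=3) 3-6(w=1)

step 1: add edge 0-4 (w=3); MST = {0-4(w=3)}
step 2: add edge 0-2 (w=5); MST = {0-2(w=5) 0-4(w=3)}
step 3: add edge 2-6 (w=4); MST = {0-2(w=5) 0-4(w=3) 2-6(w=4)}
step 4: add edge 3-6 (w=1); MST = {0-2(w=5) 0-4(w=3) 2-6(w=4) 3-6(w=1)}
step 5: add edge 3-5 (w=3); MST = {0-2(w=5) 0-4(w=3) 2-6(w=4) 3-5(w=3) 3-6(w=1)}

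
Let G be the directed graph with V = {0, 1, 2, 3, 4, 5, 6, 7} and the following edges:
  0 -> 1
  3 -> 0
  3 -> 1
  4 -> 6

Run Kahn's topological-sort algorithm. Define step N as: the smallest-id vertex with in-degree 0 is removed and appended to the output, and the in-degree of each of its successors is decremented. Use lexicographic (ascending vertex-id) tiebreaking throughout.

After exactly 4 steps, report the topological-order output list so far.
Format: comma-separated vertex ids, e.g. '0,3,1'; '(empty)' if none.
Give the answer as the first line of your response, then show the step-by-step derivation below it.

2,3,0,1

step 1: output 2; order=[2]; indeg=(1,2,0,0,0,0,1,0)
step 2: output 3; order=[2,3]; indeg=(0,1,0,0,0,0,1,0)
step 3: output 0; order=[2,3,0]; indeg=(0,0,0,0,0,0,1,0)
step 4: output 1; order=[2,3,0,1]; indeg=(0,0,0,0,0,0,1,0)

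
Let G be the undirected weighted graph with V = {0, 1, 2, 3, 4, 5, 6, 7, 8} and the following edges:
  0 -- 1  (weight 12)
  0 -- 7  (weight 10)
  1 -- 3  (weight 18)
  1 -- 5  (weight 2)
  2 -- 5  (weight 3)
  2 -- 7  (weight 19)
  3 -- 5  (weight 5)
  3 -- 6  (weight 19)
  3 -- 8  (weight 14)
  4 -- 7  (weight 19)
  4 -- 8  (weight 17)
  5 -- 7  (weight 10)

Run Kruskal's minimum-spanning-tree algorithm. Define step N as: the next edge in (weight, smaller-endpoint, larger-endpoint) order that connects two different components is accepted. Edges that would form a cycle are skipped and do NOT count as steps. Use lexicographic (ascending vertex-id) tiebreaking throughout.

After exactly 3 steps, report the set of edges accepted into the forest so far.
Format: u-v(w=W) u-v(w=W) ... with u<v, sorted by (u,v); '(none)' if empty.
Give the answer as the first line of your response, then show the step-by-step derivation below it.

1-5(w=2) 2-5(w=3) 3-5(w=5)

step 1: add edge 1-5 (w=2); MST = {1-5(w=2)}
step 2: add edge 2-5 (w=3); MST = {1-5(w=2) 2-5(w=3)}
step 3: add edge 3-5 (w=5); MST = {1-5(w=2) 2-5(w=3) 3-5(w=5)}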